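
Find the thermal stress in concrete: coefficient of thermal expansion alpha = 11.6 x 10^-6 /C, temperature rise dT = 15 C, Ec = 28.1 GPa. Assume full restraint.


sigma = alpha * dT * Ec
= 11.6e-6 * 15 * 28.1 * 1000
= 4.889 MPa

4.889


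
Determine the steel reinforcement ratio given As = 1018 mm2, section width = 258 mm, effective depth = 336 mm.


rho = As / (b * d)
= 1018 / (258 * 336)
= 0.0117

0.0117


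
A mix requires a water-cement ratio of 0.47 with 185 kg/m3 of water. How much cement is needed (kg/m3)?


Cement = water / (w/c)
= 185 / 0.47
= 393.6 kg/m3

393.6


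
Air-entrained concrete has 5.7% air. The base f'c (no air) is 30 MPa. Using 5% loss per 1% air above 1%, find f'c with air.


Strength loss = (5.7 - 1) * 5 = 23.5%
f'c = 30 * (1 - 23.5/100)
= 22.95 MPa

22.95


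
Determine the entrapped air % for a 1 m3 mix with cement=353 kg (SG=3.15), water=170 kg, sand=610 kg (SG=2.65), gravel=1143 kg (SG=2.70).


Vol cement = 353 / (3.15 * 1000) = 0.112063 m3
Vol water = 170 / 1000 = 0.17 m3
Vol sand = 610 / (2.65 * 1000) = 0.230189 m3
Vol gravel = 1143 / (2.70 * 1000) = 0.423333 m3
Total solid + water volume = 0.935586 m3
Air = (1 - 0.935586) * 100 = 6.44%

6.44


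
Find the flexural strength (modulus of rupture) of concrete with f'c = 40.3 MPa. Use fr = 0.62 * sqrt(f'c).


fr = 0.62 * sqrt(40.3)
= 3.936 MPa

3.936


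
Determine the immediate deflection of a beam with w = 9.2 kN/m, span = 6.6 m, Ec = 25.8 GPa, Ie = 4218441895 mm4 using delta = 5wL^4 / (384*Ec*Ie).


Convert: L = 6.6 m = 6600 mm, Ec = 25.8 GPa = 25800 MPa
delta = 5 * 9.2 * 6600^4 / (384 * 25800 * 4218441895)
= 2.09 mm

2.09


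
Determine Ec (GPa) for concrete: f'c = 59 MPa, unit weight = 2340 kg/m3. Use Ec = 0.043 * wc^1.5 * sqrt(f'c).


Ec = 0.043 * 2340^1.5 * sqrt(59) / 1000
= 37.39 GPa

37.39


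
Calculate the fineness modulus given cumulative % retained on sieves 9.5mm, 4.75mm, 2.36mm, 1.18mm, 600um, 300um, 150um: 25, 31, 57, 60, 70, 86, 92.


FM = sum(cumulative % retained) / 100
= 421 / 100
= 4.21

4.21


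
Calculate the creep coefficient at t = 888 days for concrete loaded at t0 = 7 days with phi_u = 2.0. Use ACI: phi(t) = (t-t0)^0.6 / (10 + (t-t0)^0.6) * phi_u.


dt = 888 - 7 = 881
phi = 881^0.6 / (10 + 881^0.6) * 2.0
= 1.708

1.708


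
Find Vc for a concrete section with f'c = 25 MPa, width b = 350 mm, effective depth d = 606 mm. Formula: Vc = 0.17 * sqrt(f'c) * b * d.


Vc = 0.17 * sqrt(25) * 350 * 606 / 1000
= 180.29 kN

180.29


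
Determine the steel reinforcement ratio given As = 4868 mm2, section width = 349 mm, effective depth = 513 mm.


rho = As / (b * d)
= 4868 / (349 * 513)
= 0.0272

0.0272


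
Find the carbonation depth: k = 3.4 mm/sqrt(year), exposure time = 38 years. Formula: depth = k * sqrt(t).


depth = k * sqrt(t)
= 3.4 * sqrt(38)
= 20.96 mm

20.96


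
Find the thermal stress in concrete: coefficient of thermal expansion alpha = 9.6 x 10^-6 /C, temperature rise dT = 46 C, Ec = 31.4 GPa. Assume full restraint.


sigma = alpha * dT * Ec
= 9.6e-6 * 46 * 31.4 * 1000
= 13.866 MPa

13.866


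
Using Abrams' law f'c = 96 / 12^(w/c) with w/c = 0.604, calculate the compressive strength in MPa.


f'c = 96 / 12^0.604
= 96 / 4.486
= 21.4 MPa

21.4


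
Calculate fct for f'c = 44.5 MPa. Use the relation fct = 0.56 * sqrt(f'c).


fct = 0.56 * sqrt(44.5)
= 0.56 * 6.671
= 3.736 MPa

3.736


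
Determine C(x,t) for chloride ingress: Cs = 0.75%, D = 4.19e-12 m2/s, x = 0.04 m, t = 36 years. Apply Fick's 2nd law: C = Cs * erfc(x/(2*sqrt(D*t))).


t_seconds = 36 * 365.25 * 24 * 3600 = 1136073600.0 s
arg = 0.04 / (2 * sqrt(4.19e-12 * 1136073600.0))
= 0.2899
erfc(0.2899) = 0.6818
C = 0.75 * 0.6818 = 0.5114%

0.5114


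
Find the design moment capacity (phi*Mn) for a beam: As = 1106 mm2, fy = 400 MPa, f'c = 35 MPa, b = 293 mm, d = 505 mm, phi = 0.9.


a = As * fy / (0.85 * f'c * b)
= 1106 * 400 / (0.85 * 35 * 293)
= 50.7529 mm
Mn = As * fy * (d - a/2) / 10^6
= 212.1855 kN-m
phi*Mn = 0.9 * 212.1855 = 190.97 kN-m

190.97


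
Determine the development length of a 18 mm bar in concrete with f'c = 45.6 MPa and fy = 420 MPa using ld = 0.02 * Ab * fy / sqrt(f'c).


Ab = pi * 18^2 / 4 = 254.469 mm2
ld = 0.02 * 254.469 * 420 / sqrt(45.6)
= 316.5 mm

316.5


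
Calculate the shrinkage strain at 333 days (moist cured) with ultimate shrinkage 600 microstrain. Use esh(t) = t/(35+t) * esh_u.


esh(333) = 333 / (35 + 333) * 600
= 333 / 368 * 600
= 542.9 microstrain

542.9


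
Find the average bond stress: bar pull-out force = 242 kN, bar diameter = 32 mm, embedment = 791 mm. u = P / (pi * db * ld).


u = P / (pi * db * ld)
= 242 * 1000 / (pi * 32 * 791)
= 3.043 MPa

3.043


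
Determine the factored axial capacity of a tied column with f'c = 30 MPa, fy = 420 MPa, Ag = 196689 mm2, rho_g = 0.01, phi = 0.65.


Ast = rho * Ag = 0.01 * 196689 = 1966.89 mm2
phi*Pn = 0.65 * 0.80 * (0.85 * 30 * (196689 - 1966.89) + 420 * 1966.89) / 1000
= 3011.58 kN

3011.58


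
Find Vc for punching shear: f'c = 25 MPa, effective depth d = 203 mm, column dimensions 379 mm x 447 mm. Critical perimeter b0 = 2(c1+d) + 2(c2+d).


b0 = 2*(379 + 203) + 2*(447 + 203) = 2464 mm
Vc = 0.33 * sqrt(25) * 2464 * 203 / 1000
= 825.32 kN

825.32


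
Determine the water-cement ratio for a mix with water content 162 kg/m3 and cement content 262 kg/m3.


w/c = water / cement
w/c = 162 / 262 = 0.618

0.618


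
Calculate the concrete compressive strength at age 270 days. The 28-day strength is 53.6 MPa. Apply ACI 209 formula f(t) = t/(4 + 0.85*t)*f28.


f(270) = 270 / (4 + 0.85 * 270) * 53.6
= 270 / 233.5 * 53.6
= 61.98 MPa

61.98


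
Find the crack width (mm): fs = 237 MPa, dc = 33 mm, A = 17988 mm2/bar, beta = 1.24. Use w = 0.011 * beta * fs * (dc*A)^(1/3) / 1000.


w = 0.011 * beta * fs * (dc * A)^(1/3) / 1000
= 0.011 * 1.24 * 237 * (33 * 17988)^(1/3) / 1000
= 0.272 mm

0.272


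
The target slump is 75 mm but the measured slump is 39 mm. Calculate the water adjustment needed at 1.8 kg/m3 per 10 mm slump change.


Difference = 75 - 39 = 36 mm
Water adjustment = 36 * 1.8 / 10 = 6.5 kg/m3

6.5


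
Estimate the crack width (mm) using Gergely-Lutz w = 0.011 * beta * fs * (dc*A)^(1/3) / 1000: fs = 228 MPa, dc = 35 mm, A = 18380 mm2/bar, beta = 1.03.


w = 0.011 * beta * fs * (dc * A)^(1/3) / 1000
= 0.011 * 1.03 * 228 * (35 * 18380)^(1/3) / 1000
= 0.223 mm

0.223


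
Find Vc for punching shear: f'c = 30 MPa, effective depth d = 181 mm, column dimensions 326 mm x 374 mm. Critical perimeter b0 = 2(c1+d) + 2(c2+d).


b0 = 2*(326 + 181) + 2*(374 + 181) = 2124 mm
Vc = 0.33 * sqrt(30) * 2124 * 181 / 1000
= 694.88 kN

694.88


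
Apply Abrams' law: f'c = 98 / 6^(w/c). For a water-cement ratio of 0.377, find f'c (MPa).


f'c = 98 / 6^0.377
= 98 / 1.965
= 49.87 MPa

49.87


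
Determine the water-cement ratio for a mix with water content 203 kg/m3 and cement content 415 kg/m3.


w/c = water / cement
w/c = 203 / 415 = 0.489

0.489


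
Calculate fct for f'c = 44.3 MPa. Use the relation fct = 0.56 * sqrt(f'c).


fct = 0.56 * sqrt(44.3)
= 0.56 * 6.656
= 3.727 MPa

3.727


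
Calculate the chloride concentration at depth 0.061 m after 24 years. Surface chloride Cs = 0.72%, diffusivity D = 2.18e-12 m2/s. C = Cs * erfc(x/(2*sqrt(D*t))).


t_seconds = 24 * 365.25 * 24 * 3600 = 757382400.0 s
arg = 0.061 / (2 * sqrt(2.18e-12 * 757382400.0))
= 0.7506
erfc(0.7506) = 0.2885
C = 0.72 * 0.2885 = 0.2077%

0.2077


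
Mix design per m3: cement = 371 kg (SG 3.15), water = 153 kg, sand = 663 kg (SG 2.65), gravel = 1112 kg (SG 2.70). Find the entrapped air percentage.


Vol cement = 371 / (3.15 * 1000) = 0.117778 m3
Vol water = 153 / 1000 = 0.153 m3
Vol sand = 663 / (2.65 * 1000) = 0.250189 m3
Vol gravel = 1112 / (2.70 * 1000) = 0.411852 m3
Total solid + water volume = 0.932818 m3
Air = (1 - 0.932818) * 100 = 6.72%

6.72


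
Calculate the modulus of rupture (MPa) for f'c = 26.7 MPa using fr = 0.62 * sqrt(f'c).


fr = 0.62 * sqrt(26.7)
= 3.204 MPa

3.204


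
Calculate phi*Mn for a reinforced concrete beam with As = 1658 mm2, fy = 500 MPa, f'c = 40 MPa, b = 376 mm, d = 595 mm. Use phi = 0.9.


a = As * fy / (0.85 * f'c * b)
= 1658 * 500 / (0.85 * 40 * 376)
= 64.8467 mm
Mn = As * fy * (d - a/2) / 10^6
= 466.376 kN-m
phi*Mn = 0.9 * 466.376 = 419.74 kN-m

419.74


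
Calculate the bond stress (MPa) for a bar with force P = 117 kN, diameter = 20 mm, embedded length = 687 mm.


u = P / (pi * db * ld)
= 117 * 1000 / (pi * 20 * 687)
= 2.71 MPa

2.71


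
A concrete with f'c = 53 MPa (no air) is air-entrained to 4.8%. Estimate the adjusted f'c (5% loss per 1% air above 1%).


Strength loss = (4.8 - 1) * 5 = 19.0%
f'c = 53 * (1 - 19.0/100)
= 42.93 MPa

42.93


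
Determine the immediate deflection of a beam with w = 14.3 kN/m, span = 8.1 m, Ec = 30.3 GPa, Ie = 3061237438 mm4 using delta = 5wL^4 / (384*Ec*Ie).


Convert: L = 8.1 m = 8100 mm, Ec = 30.3 GPa = 30300 MPa
delta = 5 * 14.3 * 8100^4 / (384 * 30300 * 3061237438)
= 8.64 mm

8.64


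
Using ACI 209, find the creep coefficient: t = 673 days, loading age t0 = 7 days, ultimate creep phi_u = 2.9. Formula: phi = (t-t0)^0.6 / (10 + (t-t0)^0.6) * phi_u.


dt = 673 - 7 = 666
phi = 666^0.6 / (10 + 666^0.6) * 2.9
= 2.412

2.412


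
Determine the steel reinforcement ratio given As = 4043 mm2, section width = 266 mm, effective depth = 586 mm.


rho = As / (b * d)
= 4043 / (266 * 586)
= 0.0259

0.0259


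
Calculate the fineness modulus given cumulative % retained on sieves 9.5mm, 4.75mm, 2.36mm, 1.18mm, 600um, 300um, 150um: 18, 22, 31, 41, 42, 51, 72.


FM = sum(cumulative % retained) / 100
= 277 / 100
= 2.77

2.77


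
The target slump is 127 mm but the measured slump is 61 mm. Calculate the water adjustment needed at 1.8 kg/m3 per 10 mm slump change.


Difference = 127 - 61 = 66 mm
Water adjustment = 66 * 1.8 / 10 = 11.9 kg/m3

11.9


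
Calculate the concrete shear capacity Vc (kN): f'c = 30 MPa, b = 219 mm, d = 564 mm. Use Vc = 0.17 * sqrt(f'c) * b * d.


Vc = 0.17 * sqrt(30) * 219 * 564 / 1000
= 115.01 kN

115.01


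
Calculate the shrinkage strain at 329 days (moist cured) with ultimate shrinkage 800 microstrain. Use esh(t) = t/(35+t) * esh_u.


esh(329) = 329 / (35 + 329) * 800
= 329 / 364 * 800
= 723.1 microstrain

723.1


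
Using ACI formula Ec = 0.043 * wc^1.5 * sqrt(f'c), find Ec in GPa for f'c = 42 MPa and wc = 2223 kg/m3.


Ec = 0.043 * 2223^1.5 * sqrt(42) / 1000
= 29.21 GPa

29.21


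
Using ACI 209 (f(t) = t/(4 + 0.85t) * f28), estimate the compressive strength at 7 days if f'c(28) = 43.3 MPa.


f(7) = 7 / (4 + 0.85 * 7) * 43.3
= 7 / 9.95 * 43.3
= 30.46 MPa

30.46


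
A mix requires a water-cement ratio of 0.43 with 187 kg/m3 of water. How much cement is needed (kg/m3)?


Cement = water / (w/c)
= 187 / 0.43
= 434.9 kg/m3

434.9


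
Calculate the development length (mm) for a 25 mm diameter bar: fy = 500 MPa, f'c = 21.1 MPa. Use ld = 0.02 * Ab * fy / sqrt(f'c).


Ab = pi * 25^2 / 4 = 490.874 mm2
ld = 0.02 * 490.874 * 500 / sqrt(21.1)
= 1068.6 mm

1068.6


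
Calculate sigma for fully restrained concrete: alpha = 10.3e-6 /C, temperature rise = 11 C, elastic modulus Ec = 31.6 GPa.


sigma = alpha * dT * Ec
= 10.3e-6 * 11 * 31.6 * 1000
= 3.58 MPa

3.58


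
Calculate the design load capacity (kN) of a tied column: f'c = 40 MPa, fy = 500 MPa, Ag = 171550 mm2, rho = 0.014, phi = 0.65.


Ast = rho * Ag = 0.014 * 171550 = 2401.7 mm2
phi*Pn = 0.65 * 0.80 * (0.85 * 40 * (171550 - 2401.7) + 500 * 2401.7) / 1000
= 3614.98 kN

3614.98


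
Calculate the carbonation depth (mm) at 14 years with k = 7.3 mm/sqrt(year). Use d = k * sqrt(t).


depth = k * sqrt(t)
= 7.3 * sqrt(14)
= 27.31 mm

27.31


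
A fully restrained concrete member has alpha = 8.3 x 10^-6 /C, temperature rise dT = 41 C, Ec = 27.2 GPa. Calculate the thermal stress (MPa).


sigma = alpha * dT * Ec
= 8.3e-6 * 41 * 27.2 * 1000
= 9.256 MPa

9.256


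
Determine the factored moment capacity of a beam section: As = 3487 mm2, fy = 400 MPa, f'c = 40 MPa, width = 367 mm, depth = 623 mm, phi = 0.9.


a = As * fy / (0.85 * f'c * b)
= 3487 * 400 / (0.85 * 40 * 367)
= 111.7807 mm
Mn = As * fy * (d - a/2) / 10^6
= 791.0045 kN-m
phi*Mn = 0.9 * 791.0045 = 711.9 kN-m

711.9


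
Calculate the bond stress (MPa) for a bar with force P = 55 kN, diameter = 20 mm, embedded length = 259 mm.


u = P / (pi * db * ld)
= 55 * 1000 / (pi * 20 * 259)
= 3.38 MPa

3.38


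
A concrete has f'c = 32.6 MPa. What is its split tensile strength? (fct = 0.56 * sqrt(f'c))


fct = 0.56 * sqrt(32.6)
= 0.56 * 5.71
= 3.197 MPa

3.197


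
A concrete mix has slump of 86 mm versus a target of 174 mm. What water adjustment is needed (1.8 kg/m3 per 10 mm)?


Difference = 174 - 86 = 88 mm
Water adjustment = 88 * 1.8 / 10 = 15.8 kg/m3

15.8


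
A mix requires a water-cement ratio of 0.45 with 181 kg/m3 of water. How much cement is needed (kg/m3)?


Cement = water / (w/c)
= 181 / 0.45
= 402.2 kg/m3

402.2


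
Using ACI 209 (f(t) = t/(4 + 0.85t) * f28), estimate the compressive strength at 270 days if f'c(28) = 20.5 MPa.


f(270) = 270 / (4 + 0.85 * 270) * 20.5
= 270 / 233.5 * 20.5
= 23.7 MPa

23.7


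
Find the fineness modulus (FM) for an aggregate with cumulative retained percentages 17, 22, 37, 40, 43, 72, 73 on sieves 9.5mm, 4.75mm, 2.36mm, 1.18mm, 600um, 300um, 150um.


FM = sum(cumulative % retained) / 100
= 304 / 100
= 3.04

3.04


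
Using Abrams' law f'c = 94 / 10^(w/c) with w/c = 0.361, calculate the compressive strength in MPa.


f'c = 94 / 10^0.361
= 94 / 2.296
= 40.94 MPa

40.94


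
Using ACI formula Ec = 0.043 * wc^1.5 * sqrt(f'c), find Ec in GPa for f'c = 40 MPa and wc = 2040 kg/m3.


Ec = 0.043 * 2040^1.5 * sqrt(40) / 1000
= 25.06 GPa

25.06


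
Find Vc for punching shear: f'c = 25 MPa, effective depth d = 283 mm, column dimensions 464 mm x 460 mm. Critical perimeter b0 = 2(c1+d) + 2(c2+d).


b0 = 2*(464 + 283) + 2*(460 + 283) = 2980 mm
Vc = 0.33 * sqrt(25) * 2980 * 283 / 1000
= 1391.51 kN

1391.51


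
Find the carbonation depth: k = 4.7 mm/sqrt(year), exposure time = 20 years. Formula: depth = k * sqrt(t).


depth = k * sqrt(t)
= 4.7 * sqrt(20)
= 21.02 mm

21.02


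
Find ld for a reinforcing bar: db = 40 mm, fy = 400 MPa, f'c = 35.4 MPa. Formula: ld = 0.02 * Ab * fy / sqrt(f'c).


Ab = pi * 40^2 / 4 = 1256.637 mm2
ld = 0.02 * 1256.637 * 400 / sqrt(35.4)
= 1689.7 mm

1689.7


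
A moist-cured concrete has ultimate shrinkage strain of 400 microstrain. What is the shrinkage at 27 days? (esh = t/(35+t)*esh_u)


esh(27) = 27 / (35 + 27) * 400
= 27 / 62 * 400
= 174.2 microstrain

174.2


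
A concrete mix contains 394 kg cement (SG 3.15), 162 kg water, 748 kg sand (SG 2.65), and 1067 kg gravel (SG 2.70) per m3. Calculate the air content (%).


Vol cement = 394 / (3.15 * 1000) = 0.125079 m3
Vol water = 162 / 1000 = 0.162 m3
Vol sand = 748 / (2.65 * 1000) = 0.282264 m3
Vol gravel = 1067 / (2.70 * 1000) = 0.395185 m3
Total solid + water volume = 0.964529 m3
Air = (1 - 0.964529) * 100 = 3.55%

3.55


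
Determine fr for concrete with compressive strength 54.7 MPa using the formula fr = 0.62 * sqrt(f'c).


fr = 0.62 * sqrt(54.7)
= 4.585 MPa

4.585


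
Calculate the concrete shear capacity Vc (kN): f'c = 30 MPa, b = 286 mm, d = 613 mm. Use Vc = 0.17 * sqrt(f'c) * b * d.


Vc = 0.17 * sqrt(30) * 286 * 613 / 1000
= 163.24 kN

163.24


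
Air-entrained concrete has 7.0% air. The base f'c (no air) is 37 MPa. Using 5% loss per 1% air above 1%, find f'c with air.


Strength loss = (7.0 - 1) * 5 = 30.0%
f'c = 37 * (1 - 30.0/100)
= 25.9 MPa

25.9


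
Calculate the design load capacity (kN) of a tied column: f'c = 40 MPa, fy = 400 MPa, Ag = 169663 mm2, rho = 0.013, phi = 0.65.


Ast = rho * Ag = 0.013 * 169663 = 2205.619 mm2
phi*Pn = 0.65 * 0.80 * (0.85 * 40 * (169663 - 2205.619) + 400 * 2205.619) / 1000
= 3419.42 kN

3419.42


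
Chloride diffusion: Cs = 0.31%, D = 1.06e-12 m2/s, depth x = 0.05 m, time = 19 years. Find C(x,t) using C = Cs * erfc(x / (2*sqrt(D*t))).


t_seconds = 19 * 365.25 * 24 * 3600 = 599594400.0 s
arg = 0.05 / (2 * sqrt(1.06e-12 * 599594400.0))
= 0.9916
erfc(0.9916) = 0.1608
C = 0.31 * 0.1608 = 0.0498%

0.0498


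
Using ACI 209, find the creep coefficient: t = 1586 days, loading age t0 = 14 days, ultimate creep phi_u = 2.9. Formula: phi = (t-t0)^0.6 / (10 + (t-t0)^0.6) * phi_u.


dt = 1586 - 14 = 1572
phi = 1572^0.6 / (10 + 1572^0.6) * 2.9
= 2.587

2.587


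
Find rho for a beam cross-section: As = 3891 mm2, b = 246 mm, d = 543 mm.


rho = As / (b * d)
= 3891 / (246 * 543)
= 0.0291

0.0291


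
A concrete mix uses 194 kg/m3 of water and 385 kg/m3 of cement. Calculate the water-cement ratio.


w/c = water / cement
w/c = 194 / 385 = 0.504

0.504


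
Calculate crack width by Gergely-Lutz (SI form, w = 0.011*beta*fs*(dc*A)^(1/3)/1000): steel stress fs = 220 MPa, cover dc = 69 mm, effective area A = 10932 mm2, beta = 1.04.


w = 0.011 * beta * fs * (dc * A)^(1/3) / 1000
= 0.011 * 1.04 * 220 * (69 * 10932)^(1/3) / 1000
= 0.229 mm

0.229


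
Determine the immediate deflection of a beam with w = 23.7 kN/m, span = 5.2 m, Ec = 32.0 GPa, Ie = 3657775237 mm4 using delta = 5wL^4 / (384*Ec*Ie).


Convert: L = 5.2 m = 5200 mm, Ec = 32.0 GPa = 32000 MPa
delta = 5 * 23.7 * 5200^4 / (384 * 32000 * 3657775237)
= 1.93 mm

1.93


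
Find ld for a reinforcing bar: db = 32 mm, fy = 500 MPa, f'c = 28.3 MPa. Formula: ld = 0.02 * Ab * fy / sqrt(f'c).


Ab = pi * 32^2 / 4 = 804.248 mm2
ld = 0.02 * 804.248 * 500 / sqrt(28.3)
= 1511.8 mm

1511.8


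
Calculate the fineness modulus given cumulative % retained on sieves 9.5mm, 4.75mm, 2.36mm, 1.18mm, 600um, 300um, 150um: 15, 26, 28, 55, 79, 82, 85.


FM = sum(cumulative % retained) / 100
= 370 / 100
= 3.7

3.7


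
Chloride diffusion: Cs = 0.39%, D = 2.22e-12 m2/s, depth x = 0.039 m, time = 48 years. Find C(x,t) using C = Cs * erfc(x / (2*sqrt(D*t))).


t_seconds = 48 * 365.25 * 24 * 3600 = 1514764800.0 s
arg = 0.039 / (2 * sqrt(2.22e-12 * 1514764800.0))
= 0.3363
erfc(0.3363) = 0.6344
C = 0.39 * 0.6344 = 0.2474%

0.2474


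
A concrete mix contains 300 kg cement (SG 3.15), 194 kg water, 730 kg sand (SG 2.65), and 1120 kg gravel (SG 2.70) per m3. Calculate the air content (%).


Vol cement = 300 / (3.15 * 1000) = 0.095238 m3
Vol water = 194 / 1000 = 0.194 m3
Vol sand = 730 / (2.65 * 1000) = 0.275472 m3
Vol gravel = 1120 / (2.70 * 1000) = 0.414815 m3
Total solid + water volume = 0.979525 m3
Air = (1 - 0.979525) * 100 = 2.05%

2.05


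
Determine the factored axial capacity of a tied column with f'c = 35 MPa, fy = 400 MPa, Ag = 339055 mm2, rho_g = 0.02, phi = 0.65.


Ast = rho * Ag = 0.02 * 339055 = 6781.1 mm2
phi*Pn = 0.65 * 0.80 * (0.85 * 35 * (339055 - 6781.1) + 400 * 6781.1) / 1000
= 6550.75 kN

6550.75


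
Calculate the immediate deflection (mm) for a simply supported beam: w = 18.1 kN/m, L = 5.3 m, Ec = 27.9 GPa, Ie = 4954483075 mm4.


Convert: L = 5.3 m = 5300 mm, Ec = 27.9 GPa = 27900 MPa
delta = 5 * 18.1 * 5300^4 / (384 * 27900 * 4954483075)
= 1.35 mm

1.35


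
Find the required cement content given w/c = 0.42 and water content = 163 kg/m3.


Cement = water / (w/c)
= 163 / 0.42
= 388.1 kg/m3

388.1


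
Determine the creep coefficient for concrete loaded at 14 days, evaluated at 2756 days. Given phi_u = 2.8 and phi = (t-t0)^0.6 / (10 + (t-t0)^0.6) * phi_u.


dt = 2756 - 14 = 2742
phi = 2742^0.6 / (10 + 2742^0.6) * 2.8
= 2.577

2.577


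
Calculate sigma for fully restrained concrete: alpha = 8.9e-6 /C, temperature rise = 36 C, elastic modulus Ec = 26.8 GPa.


sigma = alpha * dT * Ec
= 8.9e-6 * 36 * 26.8 * 1000
= 8.587 MPa

8.587


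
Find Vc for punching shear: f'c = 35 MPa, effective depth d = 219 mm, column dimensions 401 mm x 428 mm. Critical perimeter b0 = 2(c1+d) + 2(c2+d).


b0 = 2*(401 + 219) + 2*(428 + 219) = 2534 mm
Vc = 0.33 * sqrt(35) * 2534 * 219 / 1000
= 1083.42 kN

1083.42


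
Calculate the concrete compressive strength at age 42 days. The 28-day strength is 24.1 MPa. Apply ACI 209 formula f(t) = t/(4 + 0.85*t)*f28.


f(42) = 42 / (4 + 0.85 * 42) * 24.1
= 42 / 39.7 * 24.1
= 25.5 MPa

25.5


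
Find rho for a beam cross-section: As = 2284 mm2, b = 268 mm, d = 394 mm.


rho = As / (b * d)
= 2284 / (268 * 394)
= 0.0216

0.0216


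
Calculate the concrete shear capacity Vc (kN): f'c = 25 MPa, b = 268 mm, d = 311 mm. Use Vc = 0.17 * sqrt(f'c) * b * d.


Vc = 0.17 * sqrt(25) * 268 * 311 / 1000
= 70.85 kN

70.85


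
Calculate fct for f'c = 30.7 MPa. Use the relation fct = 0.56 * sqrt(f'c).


fct = 0.56 * sqrt(30.7)
= 0.56 * 5.541
= 3.103 MPa

3.103


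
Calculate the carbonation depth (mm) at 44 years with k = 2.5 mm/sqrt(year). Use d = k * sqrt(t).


depth = k * sqrt(t)
= 2.5 * sqrt(44)
= 16.58 mm

16.58


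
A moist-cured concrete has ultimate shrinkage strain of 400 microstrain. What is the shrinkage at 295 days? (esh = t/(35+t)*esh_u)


esh(295) = 295 / (35 + 295) * 400
= 295 / 330 * 400
= 357.6 microstrain

357.6


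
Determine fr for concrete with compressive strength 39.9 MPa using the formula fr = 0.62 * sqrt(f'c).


fr = 0.62 * sqrt(39.9)
= 3.916 MPa

3.916


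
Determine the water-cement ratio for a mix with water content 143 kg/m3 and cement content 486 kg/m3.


w/c = water / cement
w/c = 143 / 486 = 0.294

0.294


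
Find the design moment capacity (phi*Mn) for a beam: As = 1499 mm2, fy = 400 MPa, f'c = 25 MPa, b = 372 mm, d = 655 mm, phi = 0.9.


a = As * fy / (0.85 * f'c * b)
= 1499 * 400 / (0.85 * 25 * 372)
= 75.8507 mm
Mn = As * fy * (d - a/2) / 10^6
= 369.998 kN-m
phi*Mn = 0.9 * 369.998 = 333.0 kN-m

333.0


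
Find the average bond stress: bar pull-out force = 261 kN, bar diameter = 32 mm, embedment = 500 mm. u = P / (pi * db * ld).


u = P / (pi * db * ld)
= 261 * 1000 / (pi * 32 * 500)
= 5.192 MPa

5.192


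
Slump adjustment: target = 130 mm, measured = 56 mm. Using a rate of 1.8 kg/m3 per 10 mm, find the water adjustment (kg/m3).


Difference = 130 - 56 = 74 mm
Water adjustment = 74 * 1.8 / 10 = 13.3 kg/m3

13.3


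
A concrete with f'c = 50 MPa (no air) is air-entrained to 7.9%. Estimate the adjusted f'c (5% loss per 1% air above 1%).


Strength loss = (7.9 - 1) * 5 = 34.5%
f'c = 50 * (1 - 34.5/100)
= 32.75 MPa

32.75


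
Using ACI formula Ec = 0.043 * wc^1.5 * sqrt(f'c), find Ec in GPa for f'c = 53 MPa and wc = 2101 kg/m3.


Ec = 0.043 * 2101^1.5 * sqrt(53) / 1000
= 30.15 GPa

30.15


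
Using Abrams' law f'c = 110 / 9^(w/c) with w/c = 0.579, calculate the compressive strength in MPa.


f'c = 110 / 9^0.579
= 110 / 3.569
= 30.82 MPa

30.82


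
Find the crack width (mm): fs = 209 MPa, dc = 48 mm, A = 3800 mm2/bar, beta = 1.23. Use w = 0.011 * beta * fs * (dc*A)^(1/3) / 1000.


w = 0.011 * beta * fs * (dc * A)^(1/3) / 1000
= 0.011 * 1.23 * 209 * (48 * 3800)^(1/3) / 1000
= 0.16 mm

0.16


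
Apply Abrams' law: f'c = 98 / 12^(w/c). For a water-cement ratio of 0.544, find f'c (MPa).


f'c = 98 / 12^0.544
= 98 / 3.864
= 25.36 MPa

25.36


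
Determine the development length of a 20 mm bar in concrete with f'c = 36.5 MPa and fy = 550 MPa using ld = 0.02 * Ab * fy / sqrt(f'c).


Ab = pi * 20^2 / 4 = 314.159 mm2
ld = 0.02 * 314.159 * 550 / sqrt(36.5)
= 572.0 mm

572.0


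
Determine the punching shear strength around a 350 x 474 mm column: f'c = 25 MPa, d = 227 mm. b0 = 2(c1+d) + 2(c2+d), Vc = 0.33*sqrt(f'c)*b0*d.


b0 = 2*(350 + 227) + 2*(474 + 227) = 2556 mm
Vc = 0.33 * sqrt(25) * 2556 * 227 / 1000
= 957.35 kN

957.35


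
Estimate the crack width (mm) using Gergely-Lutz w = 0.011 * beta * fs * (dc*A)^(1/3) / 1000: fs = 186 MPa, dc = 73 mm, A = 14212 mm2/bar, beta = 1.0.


w = 0.011 * beta * fs * (dc * A)^(1/3) / 1000
= 0.011 * 1.0 * 186 * (73 * 14212)^(1/3) / 1000
= 0.207 mm

0.207


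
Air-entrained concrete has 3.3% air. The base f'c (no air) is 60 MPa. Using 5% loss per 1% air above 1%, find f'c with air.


Strength loss = (3.3 - 1) * 5 = 11.5%
f'c = 60 * (1 - 11.5/100)
= 53.1 MPa

53.1


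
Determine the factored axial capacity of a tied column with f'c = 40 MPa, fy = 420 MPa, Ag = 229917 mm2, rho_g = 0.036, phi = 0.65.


Ast = rho * Ag = 0.036 * 229917 = 8277.012 mm2
phi*Pn = 0.65 * 0.80 * (0.85 * 40 * (229917 - 8277.012) + 420 * 8277.012) / 1000
= 5726.29 kN

5726.29


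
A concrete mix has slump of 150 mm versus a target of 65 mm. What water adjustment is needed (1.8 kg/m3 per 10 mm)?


Difference = 65 - 150 = -85 mm
Water adjustment = -85 * 1.8 / 10 = -15.3 kg/m3

-15.3


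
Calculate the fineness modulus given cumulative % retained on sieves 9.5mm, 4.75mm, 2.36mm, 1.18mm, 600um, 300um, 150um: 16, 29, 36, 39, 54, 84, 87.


FM = sum(cumulative % retained) / 100
= 345 / 100
= 3.45

3.45


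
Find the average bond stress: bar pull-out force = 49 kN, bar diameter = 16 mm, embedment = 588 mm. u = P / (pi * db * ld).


u = P / (pi * db * ld)
= 49 * 1000 / (pi * 16 * 588)
= 1.658 MPa

1.658


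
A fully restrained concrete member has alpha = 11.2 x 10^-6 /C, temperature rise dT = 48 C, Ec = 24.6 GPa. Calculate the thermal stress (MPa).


sigma = alpha * dT * Ec
= 11.2e-6 * 48 * 24.6 * 1000
= 13.225 MPa

13.225


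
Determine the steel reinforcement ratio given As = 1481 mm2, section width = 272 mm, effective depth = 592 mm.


rho = As / (b * d)
= 1481 / (272 * 592)
= 0.0092

0.0092


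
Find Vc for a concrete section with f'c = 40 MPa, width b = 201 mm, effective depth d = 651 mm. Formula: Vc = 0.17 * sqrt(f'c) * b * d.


Vc = 0.17 * sqrt(40) * 201 * 651 / 1000
= 140.69 kN

140.69


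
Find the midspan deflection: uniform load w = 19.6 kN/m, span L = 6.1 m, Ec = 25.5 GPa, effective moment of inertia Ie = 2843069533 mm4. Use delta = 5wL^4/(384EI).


Convert: L = 6.1 m = 6100 mm, Ec = 25.5 GPa = 25500 MPa
delta = 5 * 19.6 * 6100^4 / (384 * 25500 * 2843069533)
= 4.87 mm

4.87


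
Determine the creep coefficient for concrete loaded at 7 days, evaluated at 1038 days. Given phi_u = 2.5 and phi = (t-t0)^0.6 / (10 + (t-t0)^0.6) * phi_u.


dt = 1038 - 7 = 1031
phi = 1031^0.6 / (10 + 1031^0.6) * 2.5
= 2.163

2.163


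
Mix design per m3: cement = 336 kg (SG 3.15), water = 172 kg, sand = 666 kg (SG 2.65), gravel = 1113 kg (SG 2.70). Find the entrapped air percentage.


Vol cement = 336 / (3.15 * 1000) = 0.106667 m3
Vol water = 172 / 1000 = 0.172 m3
Vol sand = 666 / (2.65 * 1000) = 0.251321 m3
Vol gravel = 1113 / (2.70 * 1000) = 0.412222 m3
Total solid + water volume = 0.94221 m3
Air = (1 - 0.94221) * 100 = 5.78%

5.78


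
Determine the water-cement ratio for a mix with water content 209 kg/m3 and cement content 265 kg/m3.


w/c = water / cement
w/c = 209 / 265 = 0.789

0.789


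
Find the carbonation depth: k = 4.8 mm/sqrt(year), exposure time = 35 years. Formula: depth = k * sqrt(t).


depth = k * sqrt(t)
= 4.8 * sqrt(35)
= 28.4 mm

28.4


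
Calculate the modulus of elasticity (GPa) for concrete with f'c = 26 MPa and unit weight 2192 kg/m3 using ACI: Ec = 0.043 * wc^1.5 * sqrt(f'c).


Ec = 0.043 * 2192^1.5 * sqrt(26) / 1000
= 22.5 GPa

22.5


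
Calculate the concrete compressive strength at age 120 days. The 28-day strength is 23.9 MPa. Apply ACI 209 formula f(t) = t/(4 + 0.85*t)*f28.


f(120) = 120 / (4 + 0.85 * 120) * 23.9
= 120 / 106.0 * 23.9
= 27.06 MPa

27.06


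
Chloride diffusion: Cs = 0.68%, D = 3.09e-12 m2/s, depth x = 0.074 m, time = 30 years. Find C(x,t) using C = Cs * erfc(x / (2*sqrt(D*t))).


t_seconds = 30 * 365.25 * 24 * 3600 = 946728000.0 s
arg = 0.074 / (2 * sqrt(3.09e-12 * 946728000.0))
= 0.6841
erfc(0.6841) = 0.3333
C = 0.68 * 0.3333 = 0.2267%

0.2267


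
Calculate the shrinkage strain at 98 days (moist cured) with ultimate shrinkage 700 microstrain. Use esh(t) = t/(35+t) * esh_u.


esh(98) = 98 / (35 + 98) * 700
= 98 / 133 * 700
= 515.8 microstrain

515.8


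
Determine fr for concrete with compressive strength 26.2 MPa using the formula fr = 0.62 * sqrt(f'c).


fr = 0.62 * sqrt(26.2)
= 3.174 MPa

3.174


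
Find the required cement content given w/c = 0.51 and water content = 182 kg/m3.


Cement = water / (w/c)
= 182 / 0.51
= 356.9 kg/m3

356.9


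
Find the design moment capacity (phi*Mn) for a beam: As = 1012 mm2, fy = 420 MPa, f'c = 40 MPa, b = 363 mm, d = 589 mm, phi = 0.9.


a = As * fy / (0.85 * f'c * b)
= 1012 * 420 / (0.85 * 40 * 363)
= 34.4385 mm
Mn = As * fy * (d - a/2) / 10^6
= 243.0297 kN-m
phi*Mn = 0.9 * 243.0297 = 218.73 kN-m

218.73


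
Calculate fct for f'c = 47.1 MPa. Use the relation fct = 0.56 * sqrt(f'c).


fct = 0.56 * sqrt(47.1)
= 0.56 * 6.863
= 3.843 MPa

3.843


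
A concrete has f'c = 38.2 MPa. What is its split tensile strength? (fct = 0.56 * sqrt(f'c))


fct = 0.56 * sqrt(38.2)
= 0.56 * 6.181
= 3.461 MPa

3.461


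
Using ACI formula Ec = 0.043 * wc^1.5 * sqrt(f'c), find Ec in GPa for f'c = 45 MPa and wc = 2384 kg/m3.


Ec = 0.043 * 2384^1.5 * sqrt(45) / 1000
= 33.58 GPa

33.58


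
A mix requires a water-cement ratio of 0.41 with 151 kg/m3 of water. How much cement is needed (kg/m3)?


Cement = water / (w/c)
= 151 / 0.41
= 368.3 kg/m3

368.3


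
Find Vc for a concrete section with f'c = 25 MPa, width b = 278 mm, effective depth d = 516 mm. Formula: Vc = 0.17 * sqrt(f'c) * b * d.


Vc = 0.17 * sqrt(25) * 278 * 516 / 1000
= 121.93 kN

121.93


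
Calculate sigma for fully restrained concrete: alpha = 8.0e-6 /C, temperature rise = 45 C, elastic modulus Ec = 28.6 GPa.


sigma = alpha * dT * Ec
= 8.0e-6 * 45 * 28.6 * 1000
= 10.296 MPa

10.296


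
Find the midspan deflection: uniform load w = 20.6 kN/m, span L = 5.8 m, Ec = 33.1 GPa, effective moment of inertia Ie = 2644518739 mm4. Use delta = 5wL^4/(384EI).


Convert: L = 5.8 m = 5800 mm, Ec = 33.1 GPa = 33100 MPa
delta = 5 * 20.6 * 5800^4 / (384 * 33100 * 2644518739)
= 3.47 mm

3.47


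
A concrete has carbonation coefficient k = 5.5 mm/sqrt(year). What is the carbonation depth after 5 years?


depth = k * sqrt(t)
= 5.5 * sqrt(5)
= 12.3 mm

12.3


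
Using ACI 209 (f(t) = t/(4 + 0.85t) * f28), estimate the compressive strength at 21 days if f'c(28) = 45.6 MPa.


f(21) = 21 / (4 + 0.85 * 21) * 45.6
= 21 / 21.85 * 45.6
= 43.83 MPa

43.83


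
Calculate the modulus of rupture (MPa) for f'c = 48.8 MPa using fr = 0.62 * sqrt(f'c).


fr = 0.62 * sqrt(48.8)
= 4.331 MPa

4.331


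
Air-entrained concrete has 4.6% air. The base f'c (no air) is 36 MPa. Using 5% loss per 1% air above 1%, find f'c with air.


Strength loss = (4.6 - 1) * 5 = 18.0%
f'c = 36 * (1 - 18.0/100)
= 29.52 MPa

29.52


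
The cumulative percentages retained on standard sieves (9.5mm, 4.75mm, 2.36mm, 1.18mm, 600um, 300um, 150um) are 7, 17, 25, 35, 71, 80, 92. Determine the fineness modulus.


FM = sum(cumulative % retained) / 100
= 327 / 100
= 3.27

3.27


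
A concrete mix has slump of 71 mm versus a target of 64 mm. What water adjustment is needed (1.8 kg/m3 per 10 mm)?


Difference = 64 - 71 = -7 mm
Water adjustment = -7 * 1.8 / 10 = -1.3 kg/m3

-1.3


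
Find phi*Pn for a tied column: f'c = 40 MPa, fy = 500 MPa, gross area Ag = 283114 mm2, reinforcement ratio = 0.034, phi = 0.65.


Ast = rho * Ag = 0.034 * 283114 = 9625.876 mm2
phi*Pn = 0.65 * 0.80 * (0.85 * 40 * (283114 - 9625.876) + 500 * 9625.876) / 1000
= 7338.0 kN

7338.0


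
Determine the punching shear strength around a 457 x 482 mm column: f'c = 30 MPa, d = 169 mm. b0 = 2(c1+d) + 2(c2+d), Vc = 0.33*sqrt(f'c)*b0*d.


b0 = 2*(457 + 169) + 2*(482 + 169) = 2554 mm
Vc = 0.33 * sqrt(30) * 2554 * 169 / 1000
= 780.16 kN

780.16


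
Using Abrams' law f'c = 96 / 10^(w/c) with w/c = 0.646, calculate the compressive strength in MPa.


f'c = 96 / 10^0.646
= 96 / 4.426
= 21.69 MPa

21.69


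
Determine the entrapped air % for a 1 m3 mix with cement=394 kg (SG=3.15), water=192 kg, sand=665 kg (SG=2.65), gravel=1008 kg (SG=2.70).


Vol cement = 394 / (3.15 * 1000) = 0.125079 m3
Vol water = 192 / 1000 = 0.192 m3
Vol sand = 665 / (2.65 * 1000) = 0.250943 m3
Vol gravel = 1008 / (2.70 * 1000) = 0.373333 m3
Total solid + water volume = 0.941356 m3
Air = (1 - 0.941356) * 100 = 5.86%

5.86


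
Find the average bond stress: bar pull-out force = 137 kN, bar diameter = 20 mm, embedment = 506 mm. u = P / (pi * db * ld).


u = P / (pi * db * ld)
= 137 * 1000 / (pi * 20 * 506)
= 4.309 MPa

4.309


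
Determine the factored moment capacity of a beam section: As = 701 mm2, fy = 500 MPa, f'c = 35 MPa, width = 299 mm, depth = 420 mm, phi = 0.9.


a = As * fy / (0.85 * f'c * b)
= 701 * 500 / (0.85 * 35 * 299)
= 39.4031 mm
Mn = As * fy * (d - a/2) / 10^6
= 140.3046 kN-m
phi*Mn = 0.9 * 140.3046 = 126.27 kN-m

126.27


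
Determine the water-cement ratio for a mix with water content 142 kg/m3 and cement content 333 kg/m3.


w/c = water / cement
w/c = 142 / 333 = 0.426

0.426


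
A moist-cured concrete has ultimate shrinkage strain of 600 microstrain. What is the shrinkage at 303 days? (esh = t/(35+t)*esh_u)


esh(303) = 303 / (35 + 303) * 600
= 303 / 338 * 600
= 537.9 microstrain

537.9


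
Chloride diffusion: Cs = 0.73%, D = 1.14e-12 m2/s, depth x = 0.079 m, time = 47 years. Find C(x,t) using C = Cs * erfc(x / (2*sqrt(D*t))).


t_seconds = 47 * 365.25 * 24 * 3600 = 1483207200.0 s
arg = 0.079 / (2 * sqrt(1.14e-12 * 1483207200.0))
= 0.9606
erfc(0.9606) = 0.1743
C = 0.73 * 0.1743 = 0.1272%

0.1272


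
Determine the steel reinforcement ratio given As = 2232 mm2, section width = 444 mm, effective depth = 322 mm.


rho = As / (b * d)
= 2232 / (444 * 322)
= 0.0156

0.0156


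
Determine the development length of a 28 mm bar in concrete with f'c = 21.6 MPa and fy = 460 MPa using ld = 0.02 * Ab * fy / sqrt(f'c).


Ab = pi * 28^2 / 4 = 615.752 mm2
ld = 0.02 * 615.752 * 460 / sqrt(21.6)
= 1218.9 mm

1218.9


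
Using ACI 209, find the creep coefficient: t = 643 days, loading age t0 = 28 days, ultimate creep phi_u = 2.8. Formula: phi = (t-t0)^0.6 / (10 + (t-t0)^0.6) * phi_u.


dt = 643 - 28 = 615
phi = 615^0.6 / (10 + 615^0.6) * 2.8
= 2.31

2.31


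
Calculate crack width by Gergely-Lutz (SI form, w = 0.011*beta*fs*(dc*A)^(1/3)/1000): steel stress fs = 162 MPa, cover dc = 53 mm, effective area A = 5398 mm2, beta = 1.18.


w = 0.011 * beta * fs * (dc * A)^(1/3) / 1000
= 0.011 * 1.18 * 162 * (53 * 5398)^(1/3) / 1000
= 0.139 mm

0.139


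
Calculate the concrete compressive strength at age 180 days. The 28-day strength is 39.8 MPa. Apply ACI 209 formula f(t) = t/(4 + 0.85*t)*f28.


f(180) = 180 / (4 + 0.85 * 180) * 39.8
= 180 / 157.0 * 39.8
= 45.63 MPa

45.63


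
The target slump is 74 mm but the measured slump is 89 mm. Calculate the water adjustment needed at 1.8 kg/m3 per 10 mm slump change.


Difference = 74 - 89 = -15 mm
Water adjustment = -15 * 1.8 / 10 = -2.7 kg/m3

-2.7


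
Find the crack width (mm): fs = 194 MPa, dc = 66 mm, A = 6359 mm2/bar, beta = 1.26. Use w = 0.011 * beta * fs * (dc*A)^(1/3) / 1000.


w = 0.011 * beta * fs * (dc * A)^(1/3) / 1000
= 0.011 * 1.26 * 194 * (66 * 6359)^(1/3) / 1000
= 0.201 mm

0.201


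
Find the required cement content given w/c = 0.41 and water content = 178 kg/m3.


Cement = water / (w/c)
= 178 / 0.41
= 434.1 kg/m3

434.1


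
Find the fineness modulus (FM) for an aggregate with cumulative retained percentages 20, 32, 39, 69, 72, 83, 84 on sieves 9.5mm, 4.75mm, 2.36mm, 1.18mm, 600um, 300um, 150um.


FM = sum(cumulative % retained) / 100
= 399 / 100
= 3.99

3.99


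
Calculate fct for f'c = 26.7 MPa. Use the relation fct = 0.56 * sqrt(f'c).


fct = 0.56 * sqrt(26.7)
= 0.56 * 5.167
= 2.894 MPa

2.894


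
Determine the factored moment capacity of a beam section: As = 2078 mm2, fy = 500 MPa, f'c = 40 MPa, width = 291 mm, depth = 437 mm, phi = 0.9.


a = As * fy / (0.85 * f'c * b)
= 2078 * 500 / (0.85 * 40 * 291)
= 105.0131 mm
Mn = As * fy * (d - a/2) / 10^6
= 399.4887 kN-m
phi*Mn = 0.9 * 399.4887 = 359.54 kN-m

359.54


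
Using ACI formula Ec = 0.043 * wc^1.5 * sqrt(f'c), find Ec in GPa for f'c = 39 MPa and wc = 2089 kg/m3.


Ec = 0.043 * 2089^1.5 * sqrt(39) / 1000
= 25.64 GPa

25.64


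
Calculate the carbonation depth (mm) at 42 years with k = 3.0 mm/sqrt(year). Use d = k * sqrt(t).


depth = k * sqrt(t)
= 3.0 * sqrt(42)
= 19.44 mm

19.44


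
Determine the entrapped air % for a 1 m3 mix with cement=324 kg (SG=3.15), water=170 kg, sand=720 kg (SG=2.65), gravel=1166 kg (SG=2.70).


Vol cement = 324 / (3.15 * 1000) = 0.102857 m3
Vol water = 170 / 1000 = 0.17 m3
Vol sand = 720 / (2.65 * 1000) = 0.271698 m3
Vol gravel = 1166 / (2.70 * 1000) = 0.431852 m3
Total solid + water volume = 0.976407 m3
Air = (1 - 0.976407) * 100 = 2.36%

2.36


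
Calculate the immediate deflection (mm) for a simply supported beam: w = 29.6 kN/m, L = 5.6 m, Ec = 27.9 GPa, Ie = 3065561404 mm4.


Convert: L = 5.6 m = 5600 mm, Ec = 27.9 GPa = 27900 MPa
delta = 5 * 29.6 * 5600^4 / (384 * 27900 * 3065561404)
= 4.43 mm

4.43


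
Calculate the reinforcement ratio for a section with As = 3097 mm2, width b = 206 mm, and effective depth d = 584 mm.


rho = As / (b * d)
= 3097 / (206 * 584)
= 0.0257

0.0257


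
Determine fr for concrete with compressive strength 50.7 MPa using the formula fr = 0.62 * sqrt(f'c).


fr = 0.62 * sqrt(50.7)
= 4.415 MPa

4.415


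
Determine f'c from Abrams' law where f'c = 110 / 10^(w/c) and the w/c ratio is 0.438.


f'c = 110 / 10^0.438
= 110 / 2.742
= 40.12 MPa

40.12


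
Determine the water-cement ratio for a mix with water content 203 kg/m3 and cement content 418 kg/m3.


w/c = water / cement
w/c = 203 / 418 = 0.486

0.486


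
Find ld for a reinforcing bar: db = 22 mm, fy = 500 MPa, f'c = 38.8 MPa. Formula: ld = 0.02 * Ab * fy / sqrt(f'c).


Ab = pi * 22^2 / 4 = 380.133 mm2
ld = 0.02 * 380.133 * 500 / sqrt(38.8)
= 610.3 mm

610.3


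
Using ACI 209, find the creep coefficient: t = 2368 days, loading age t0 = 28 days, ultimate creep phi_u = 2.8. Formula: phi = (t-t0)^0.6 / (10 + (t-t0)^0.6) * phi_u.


dt = 2368 - 28 = 2340
phi = 2340^0.6 / (10 + 2340^0.6) * 2.8
= 2.557

2.557


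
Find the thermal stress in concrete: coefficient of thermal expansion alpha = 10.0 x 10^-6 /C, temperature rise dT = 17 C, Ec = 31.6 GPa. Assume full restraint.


sigma = alpha * dT * Ec
= 10.0e-6 * 17 * 31.6 * 1000
= 5.372 MPa

5.372


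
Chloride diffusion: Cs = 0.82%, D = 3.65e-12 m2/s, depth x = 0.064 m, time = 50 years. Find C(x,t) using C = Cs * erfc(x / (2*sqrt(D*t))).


t_seconds = 50 * 365.25 * 24 * 3600 = 1577880000.0 s
arg = 0.064 / (2 * sqrt(3.65e-12 * 1577880000.0))
= 0.4217
erfc(0.4217) = 0.551
C = 0.82 * 0.551 = 0.4518%

0.4518


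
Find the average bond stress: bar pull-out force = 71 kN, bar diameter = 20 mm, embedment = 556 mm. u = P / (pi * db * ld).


u = P / (pi * db * ld)
= 71 * 1000 / (pi * 20 * 556)
= 2.032 MPa

2.032


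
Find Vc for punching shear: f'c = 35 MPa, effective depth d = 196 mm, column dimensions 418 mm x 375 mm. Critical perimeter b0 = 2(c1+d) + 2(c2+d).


b0 = 2*(418 + 196) + 2*(375 + 196) = 2370 mm
Vc = 0.33 * sqrt(35) * 2370 * 196 / 1000
= 906.89 kN

906.89


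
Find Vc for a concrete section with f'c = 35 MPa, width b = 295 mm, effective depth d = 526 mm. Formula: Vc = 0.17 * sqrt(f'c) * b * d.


Vc = 0.17 * sqrt(35) * 295 * 526 / 1000
= 156.06 kN

156.06


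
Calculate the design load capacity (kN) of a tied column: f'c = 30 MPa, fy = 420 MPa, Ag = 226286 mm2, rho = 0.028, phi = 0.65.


Ast = rho * Ag = 0.028 * 226286 = 6336.008 mm2
phi*Pn = 0.65 * 0.80 * (0.85 * 30 * (226286 - 6336.008) + 420 * 6336.008) / 1000
= 4300.32 kN

4300.32
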